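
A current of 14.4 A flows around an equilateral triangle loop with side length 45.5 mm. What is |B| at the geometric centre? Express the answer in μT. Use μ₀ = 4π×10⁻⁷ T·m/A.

B ≈ 570 μT

Each side is a finite straight segment at perpendicular distance d = a/(2 tan(π/3)) = 0.01313 m from the centre, with end-angles ±π/3.
One side contributes B₁ = (μ₀I/4πd)·2 sin(π/3) = 1.90×10⁻⁴ T.
All 3 sides add in the same direction: B = 3 × 1.90×10⁻⁴ = 5.70×10⁻⁴ T.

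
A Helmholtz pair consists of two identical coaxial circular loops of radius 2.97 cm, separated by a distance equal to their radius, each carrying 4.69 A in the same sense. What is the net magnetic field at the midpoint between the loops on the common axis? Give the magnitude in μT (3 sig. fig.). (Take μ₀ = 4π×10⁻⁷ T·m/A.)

B ≈ 142 μT

Each loop contributes B = μ₀IR²/[2(R²+z²)^(3/2)] on the axis, with z measured from that loop.
Loop 1 (z = 0.01485 m): B₁ = 7.10×10⁻⁵ T. Loop 2 (z = 0.01485 m): B₂ = 7.10×10⁻⁵ T.
The fields add: B = B₁ + B₂ = 1.42×10⁻⁴ T.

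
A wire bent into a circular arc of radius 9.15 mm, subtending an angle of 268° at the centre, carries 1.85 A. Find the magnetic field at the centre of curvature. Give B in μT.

The Biot–Savart field of a circular arc at its centre is B = μ₀Iφ/(4πR), with φ = 4.677 rad.
B = (4π×10⁻⁷ × 1.85 × 4.677) / (4π × 0.00915) = 9.46×10⁻⁵ T.

B ≈ 94.6 μT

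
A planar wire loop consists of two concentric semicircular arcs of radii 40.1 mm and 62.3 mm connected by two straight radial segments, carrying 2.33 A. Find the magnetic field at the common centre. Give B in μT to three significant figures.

The radial connectors point toward the centre, so dl × r̂ = 0 and they contribute nothing.
Each semicircle gives μ₀I/(4R): inner arc 1.83×10⁻⁵ T, outer arc 1.17×10⁻⁵ T.
The two arcs carry current in opposite angular senses, so their fields oppose: B = |1.83×10⁻⁵ − 1.17×10⁻⁵| = 6.50×10⁻⁶ T.

B ≈ 6.50 μT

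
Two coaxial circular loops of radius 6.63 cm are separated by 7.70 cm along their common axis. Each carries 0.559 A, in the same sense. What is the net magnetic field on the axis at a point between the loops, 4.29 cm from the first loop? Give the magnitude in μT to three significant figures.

Each loop contributes B = μ₀IR²/[2(R²+z²)^(3/2)] on the axis, with z measured from that loop.
Loop 1 (z = 0.0429 m): B₁ = 3.14×10⁻⁶ T. Loop 2 (z = 0.0341 m): B₂ = 3.73×10⁻⁶ T.
The fields add: B = B₁ + B₂ = 6.86×10⁻⁶ T.

B ≈ 6.86 μT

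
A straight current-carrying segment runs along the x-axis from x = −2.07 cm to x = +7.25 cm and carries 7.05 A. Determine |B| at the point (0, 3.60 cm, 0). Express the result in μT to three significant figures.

For a finite straight segment, B = (μ₀I/4πd)(sinθ₁ + sinθ₂), where θ₁, θ₂ are the angles from the perpendicular to each end.
The perpendicular distance is d = 0.036 m; the end-offsets along the wire are a = 0.0207 m and b = 0.0725 m.
sinθ₁ = 0.0207/√(0.0207²+0.036²) = 0.4985; sinθ₂ = 0.0725/√(0.0725²+0.036²) = 0.8957.
B = (4π×10⁻⁷ × 7.05) / (4π × 0.036) × (0.4985 + 0.8957) = 2.73×10⁻⁵ T.

B ≈ 27.3 μT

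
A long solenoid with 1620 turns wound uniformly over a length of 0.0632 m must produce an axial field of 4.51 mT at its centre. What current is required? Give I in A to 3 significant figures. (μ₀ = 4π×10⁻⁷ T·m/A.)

Inside a long solenoid B = μ₀nI with n = 2.563×10⁴ m⁻¹, so I = B/(μ₀n).
I = 4.51×10⁻³ / (4π×10⁻⁷ × 2.563×10⁴) = 0.140 A.

I ≈ 0.140 A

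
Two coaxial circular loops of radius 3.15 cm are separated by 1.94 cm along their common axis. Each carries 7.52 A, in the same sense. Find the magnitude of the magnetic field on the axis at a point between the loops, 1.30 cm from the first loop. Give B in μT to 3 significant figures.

B ≈ 260 μT

Each loop contributes B = μ₀IR²/[2(R²+z²)^(3/2)] on the axis, with z measured from that loop.
Loop 1 (z = 0.013 m): B₁ = 1.18×10⁻⁴ T. Loop 2 (z = 0.0064 m): B₂ = 1.41×10⁻⁴ T.
The fields add: B = B₁ + B₂ = 2.60×10⁻⁴ T.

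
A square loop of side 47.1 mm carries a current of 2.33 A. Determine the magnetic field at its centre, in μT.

B ≈ 56.0 μT

Each side is a finite straight segment at perpendicular distance d = a/(2 tan(π/4)) = 0.02355 m from the centre, with end-angles ±π/4.
One side contributes B₁ = (μ₀I/4πd)·2 sin(π/4) = 1.40×10⁻⁵ T.
All 4 sides add in the same direction: B = 4 × 1.40×10⁻⁵ = 5.60×10⁻⁵ T.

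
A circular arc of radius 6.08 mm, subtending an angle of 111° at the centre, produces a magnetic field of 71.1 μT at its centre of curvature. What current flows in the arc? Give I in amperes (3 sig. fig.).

For a circular arc, B = μ₀Iφ/(4πR) with φ in radians; here φ = 1.937 rad.
So I = 4πRB/(μ₀φ) = 4π × 0.00608 × 7.11×10⁻⁵ / (4π×10⁻⁷ × 1.937) = 2.23 A.

I ≈ 2.23 A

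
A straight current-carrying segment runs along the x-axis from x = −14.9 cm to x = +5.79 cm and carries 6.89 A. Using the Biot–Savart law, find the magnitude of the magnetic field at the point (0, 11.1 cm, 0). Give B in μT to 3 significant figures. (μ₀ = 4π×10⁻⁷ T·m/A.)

B ≈ 7.85 μT

For a finite straight segment, B = (μ₀I/4πd)(sinθ₁ + sinθ₂), where θ₁, θ₂ are the angles from the perpendicular to each end.
The perpendicular distance is d = 0.111 m; the end-offsets along the wire are a = 0.149 m and b = 0.0579 m.
sinθ₁ = 0.149/√(0.149²+0.111²) = 0.8019; sinθ₂ = 0.0579/√(0.0579²+0.111²) = 0.4625.
B = (4π×10⁻⁷ × 6.89) / (4π × 0.111) × (0.8019 + 0.4625) = 7.85×10⁻⁶ T.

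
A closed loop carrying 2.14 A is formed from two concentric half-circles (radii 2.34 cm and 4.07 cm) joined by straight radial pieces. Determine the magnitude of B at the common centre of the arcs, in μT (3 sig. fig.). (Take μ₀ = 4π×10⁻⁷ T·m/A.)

The radial connectors point toward the centre, so dl × r̂ = 0 and they contribute nothing.
Each semicircle gives μ₀I/(4R): inner arc 2.87×10⁻⁵ T, outer arc 1.65×10⁻⁵ T.
The two arcs carry current in opposite angular senses, so their fields oppose: B = |2.87×10⁻⁵ − 1.65×10⁻⁵| = 1.22×10⁻⁵ T.

B ≈ 12.2 μT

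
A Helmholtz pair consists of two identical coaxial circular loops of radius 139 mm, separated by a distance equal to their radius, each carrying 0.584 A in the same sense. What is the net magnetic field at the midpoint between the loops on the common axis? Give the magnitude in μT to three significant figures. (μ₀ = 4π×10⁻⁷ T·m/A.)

Each loop contributes B = μ₀IR²/[2(R²+z²)^(3/2)] on the axis, with z measured from that loop.
Loop 1 (z = 0.0695 m): B₁ = 1.89×10⁻⁶ T. Loop 2 (z = 0.0695 m): B₂ = 1.89×10⁻⁶ T.
The fields add: B = B₁ + B₂ = 3.78×10⁻⁶ T.

B ≈ 3.78 μT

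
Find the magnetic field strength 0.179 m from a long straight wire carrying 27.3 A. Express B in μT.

For an infinitely long straight wire, B = μ₀I/(2πd).
B = (4π×10⁻⁷ × 27.3) / (2π × 0.179) = 3.05×10⁻⁵ T.

B ≈ 30.5 μT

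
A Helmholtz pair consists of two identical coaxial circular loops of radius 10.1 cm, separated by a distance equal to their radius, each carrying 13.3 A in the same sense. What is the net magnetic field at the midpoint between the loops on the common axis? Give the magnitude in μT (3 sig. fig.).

B ≈ 118 μT

Each loop contributes B = μ₀IR²/[2(R²+z²)^(3/2)] on the axis, with z measured from that loop.
Loop 1 (z = 0.0505 m): B₁ = 5.92×10⁻⁵ T. Loop 2 (z = 0.0505 m): B₂ = 5.92×10⁻⁵ T.
The fields add: B = B₁ + B₂ = 1.18×10⁻⁴ T.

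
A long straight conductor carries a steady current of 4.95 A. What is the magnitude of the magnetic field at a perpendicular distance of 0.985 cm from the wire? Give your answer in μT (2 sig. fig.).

For an infinitely long straight wire, B = μ₀I/(2πd).
B = (4π×10⁻⁷ × 4.95) / (2π × 0.00985) = 1.01×10⁻⁴ T.

B ≈ 100 μT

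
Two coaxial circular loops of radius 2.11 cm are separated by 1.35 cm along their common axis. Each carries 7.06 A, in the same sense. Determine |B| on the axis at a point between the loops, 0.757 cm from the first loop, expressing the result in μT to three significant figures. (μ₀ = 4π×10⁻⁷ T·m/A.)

B ≈ 363 μT

Each loop contributes B = μ₀IR²/[2(R²+z²)^(3/2)] on the axis, with z measured from that loop.
Loop 1 (z = 0.00757 m): B₁ = 1.75×10⁻⁴ T. Loop 2 (z = 0.00593 m): B₂ = 1.88×10⁻⁴ T.
The fields add: B = B₁ + B₂ = 3.63×10⁻⁴ T.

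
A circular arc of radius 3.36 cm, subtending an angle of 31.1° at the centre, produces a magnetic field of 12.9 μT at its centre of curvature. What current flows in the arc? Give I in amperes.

I ≈ 7.99 A

For a circular arc, B = μ₀Iφ/(4πR) with φ in radians; here φ = 0.5428 rad.
So I = 4πRB/(μ₀φ) = 4π × 0.0336 × 1.29×10⁻⁵ / (4π×10⁻⁷ × 0.5428) = 7.99 A.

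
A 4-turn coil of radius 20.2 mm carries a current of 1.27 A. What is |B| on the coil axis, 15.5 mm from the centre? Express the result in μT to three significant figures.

B ≈ 78.9 μT

For an N-turn flat coil, B = Nμ₀IR²/[2(R²+z²)^(3/2)] with R = 0.0202 m, z = 0.0155 m.
B = 4 × 1.97×10⁻⁵ T = 7.89×10⁻⁵ T.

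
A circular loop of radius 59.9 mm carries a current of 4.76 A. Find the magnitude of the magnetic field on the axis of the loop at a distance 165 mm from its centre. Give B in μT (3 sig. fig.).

On the axis of a circular loop, B = μ₀IR² / [2(R²+z²)^(3/2)].
R² + z² = (0.0599)² + (0.165)² = 0.03081 m², and (R²+z²)^(3/2) = 5.41×10⁻³ m³.
B = (4π×10⁻⁷ × 4.76 × 0.003588) / (2 × 5.41×10⁻³) = 1.98×10⁻⁶ T.

B ≈ 1.98 μT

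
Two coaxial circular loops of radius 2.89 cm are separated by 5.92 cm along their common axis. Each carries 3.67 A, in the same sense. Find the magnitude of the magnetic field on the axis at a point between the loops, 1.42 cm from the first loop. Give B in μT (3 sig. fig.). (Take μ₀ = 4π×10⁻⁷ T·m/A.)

Each loop contributes B = μ₀IR²/[2(R²+z²)^(3/2)] on the axis, with z measured from that loop.
Loop 1 (z = 0.0142 m): B₁ = 5.77×10⁻⁵ T. Loop 2 (z = 0.045 m): B₂ = 1.26×10⁻⁵ T.
The fields add: B = B₁ + B₂ = 7.03×10⁻⁵ T.

B ≈ 70.3 μT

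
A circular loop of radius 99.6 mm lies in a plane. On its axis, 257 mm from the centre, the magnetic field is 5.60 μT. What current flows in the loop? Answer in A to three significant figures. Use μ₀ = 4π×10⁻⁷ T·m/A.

On the axis of a loop, B = μ₀IR²/[2(R²+z²)^(3/2)], so I = 2B(R²+z²)^(3/2)/(μ₀R²).
R² + z² = 0.00992 + 0.06605 = 0.07597 m²; raised to 3/2 gives 2.09×10⁻² m³.
I = 2 × 5.60×10⁻⁶ × 2.09×10⁻² / (1.26×10⁻⁶ × 0.00992) = 18.8 A.

I ≈ 18.8 A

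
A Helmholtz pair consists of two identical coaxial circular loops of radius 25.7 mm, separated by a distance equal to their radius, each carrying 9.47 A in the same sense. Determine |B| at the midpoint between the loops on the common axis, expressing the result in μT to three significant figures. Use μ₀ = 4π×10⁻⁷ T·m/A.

Each loop contributes B = μ₀IR²/[2(R²+z²)^(3/2)] on the axis, with z measured from that loop.
Loop 1 (z = 0.01285 m): B₁ = 1.66×10⁻⁴ T. Loop 2 (z = 0.01285 m): B₂ = 1.66×10⁻⁴ T.
The fields add: B = B₁ + B₂ = 3.31×10⁻⁴ T.

B ≈ 331 μT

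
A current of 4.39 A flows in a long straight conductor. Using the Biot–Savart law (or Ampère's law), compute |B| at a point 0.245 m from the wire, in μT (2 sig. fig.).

B ≈ 3.6 μT

For an infinitely long straight wire, B = μ₀I/(2πd).
B = (4π×10⁻⁷ × 4.39) / (2π × 0.245) = 3.58×10⁻⁶ T.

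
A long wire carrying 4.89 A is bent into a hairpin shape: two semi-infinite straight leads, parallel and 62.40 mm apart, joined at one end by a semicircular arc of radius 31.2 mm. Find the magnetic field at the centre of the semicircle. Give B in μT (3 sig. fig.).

The semicircular arc contributes B_arc = μ₀I·π/(4πR) = μ₀I/(4R) = 4.92×10⁻⁵ T.
Each semi-infinite lead is at perpendicular distance R = 0.0312 m from the centre, with the perpendicular foot at its near end, so it contributes μ₀I/(4πR); both point the same way, together 3.13×10⁻⁵ T.
Arc and leads all point the same direction: B = 4.92×10⁻⁵ + 3.13×10⁻⁵ = 8.06×10⁻⁵ T.

B ≈ 80.6 μT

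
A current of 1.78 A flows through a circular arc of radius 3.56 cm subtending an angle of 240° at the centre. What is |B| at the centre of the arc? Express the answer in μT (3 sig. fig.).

The Biot–Savart field of a circular arc at its centre is B = μ₀Iφ/(4πR), with φ = 4.189 rad.
B = (4π×10⁻⁷ × 1.78 × 4.189) / (4π × 0.0356) = 2.09×10⁻⁵ T.

B ≈ 20.9 μT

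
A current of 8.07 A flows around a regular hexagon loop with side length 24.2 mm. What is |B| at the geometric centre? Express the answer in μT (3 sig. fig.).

B ≈ 231 μT

Each side is a finite straight segment at perpendicular distance d = a/(2 tan(π/6)) = 0.02096 m from the centre, with end-angles ±π/6.
One side contributes B₁ = (μ₀I/4πd)·2 sin(π/6) = 3.85×10⁻⁵ T.
All 6 sides add in the same direction: B = 6 × 3.85×10⁻⁵ = 2.31×10⁻⁴ T.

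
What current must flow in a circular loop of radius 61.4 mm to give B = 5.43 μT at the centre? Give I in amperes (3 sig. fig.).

I ≈ 0.531 A

At the centre of a circular loop B = μ₀I/(2R), so I = 2RB/μ₀.
With R = 0.0614 m, I = 2 × 0.0614 × 5.43×10⁻⁶ / (4π×10⁻⁷) = 0.531 A.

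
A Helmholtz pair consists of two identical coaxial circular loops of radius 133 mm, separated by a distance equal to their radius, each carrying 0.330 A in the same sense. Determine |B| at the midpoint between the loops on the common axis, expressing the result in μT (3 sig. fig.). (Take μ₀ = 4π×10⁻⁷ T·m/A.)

B ≈ 2.23 μT

Each loop contributes B = μ₀IR²/[2(R²+z²)^(3/2)] on the axis, with z measured from that loop.
Loop 1 (z = 0.0665 m): B₁ = 1.12×10⁻⁶ T. Loop 2 (z = 0.0665 m): B₂ = 1.12×10⁻⁶ T.
The fields add: B = B₁ + B₂ = 2.23×10⁻⁶ T.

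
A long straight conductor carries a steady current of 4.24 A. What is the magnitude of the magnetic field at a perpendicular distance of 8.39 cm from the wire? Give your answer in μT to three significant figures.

For an infinitely long straight wire, B = μ₀I/(2πd).
B = (4π×10⁻⁷ × 4.24) / (2π × 0.0839) = 1.01×10⁻⁵ T.

B ≈ 10.1 μT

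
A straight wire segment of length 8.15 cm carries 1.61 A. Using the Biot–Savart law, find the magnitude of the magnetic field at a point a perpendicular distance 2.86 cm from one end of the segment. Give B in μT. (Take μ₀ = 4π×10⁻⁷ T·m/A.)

For a finite straight segment, B = (μ₀I/4πd)(sinθ₁ + sinθ₂), where θ₁, θ₂ are the angles from the perpendicular to each end.
The perpendicular foot is at one end, so the two end-offsets along the wire are 0 and L = 0.0815 m.
sinθ₁ = 0/√(0²+0.0286²) = 0.0000; sinθ₂ = 0.0815/√(0.0815²+0.0286²) = 0.9436.
B = (4π×10⁻⁷ × 1.61) / (4π × 0.0286) × (0.0000 + 0.9436) = 5.31×10⁻⁶ T.

B ≈ 5.31 μT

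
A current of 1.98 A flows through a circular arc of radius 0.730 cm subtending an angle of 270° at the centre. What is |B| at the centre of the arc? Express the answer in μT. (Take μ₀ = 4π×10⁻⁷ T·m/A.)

The Biot–Savart field of a circular arc at its centre is B = μ₀Iφ/(4πR), with φ = 4.712 rad.
B = (4π×10⁻⁷ × 1.98 × 4.712) / (4π × 0.0073) = 1.28×10⁻⁴ T.

B ≈ 128 μT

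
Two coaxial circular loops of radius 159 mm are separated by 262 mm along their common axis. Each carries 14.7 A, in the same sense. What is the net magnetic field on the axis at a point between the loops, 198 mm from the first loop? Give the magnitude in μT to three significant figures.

Each loop contributes B = μ₀IR²/[2(R²+z²)^(3/2)] on the axis, with z measured from that loop.
Loop 1 (z = 0.198 m): B₁ = 1.43×10⁻⁵ T. Loop 2 (z = 0.064 m): B₂ = 4.64×10⁻⁵ T.
The fields add: B = B₁ + B₂ = 6.06×10⁻⁵ T.

B ≈ 60.6 μT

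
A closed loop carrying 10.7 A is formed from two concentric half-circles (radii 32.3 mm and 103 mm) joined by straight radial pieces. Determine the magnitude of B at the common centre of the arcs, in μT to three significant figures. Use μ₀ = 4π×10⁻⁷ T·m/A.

B ≈ 71.4 μT

The radial connectors point toward the centre, so dl × r̂ = 0 and they contribute nothing.
Each semicircle gives μ₀I/(4R): inner arc 1.04×10⁻⁴ T, outer arc 3.26×10⁻⁵ T.
The two arcs carry current in opposite angular senses, so their fields oppose: B = |1.04×10⁻⁴ − 3.26×10⁻⁵| = 7.14×10⁻⁵ T.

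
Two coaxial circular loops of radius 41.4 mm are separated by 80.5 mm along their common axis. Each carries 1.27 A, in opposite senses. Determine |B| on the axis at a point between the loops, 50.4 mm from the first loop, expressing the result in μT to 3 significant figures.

B ≈ 5.27 μT

Each loop contributes B = μ₀IR²/[2(R²+z²)^(3/2)] on the axis, with z measured from that loop.
Loop 1 (z = 0.0504 m): B₁ = 4.93×10⁻⁶ T. Loop 2 (z = 0.0301 m): B₂ = 1.02×10⁻⁵ T.
The fields oppose: B = |B₁ − B₂| = 5.27×10⁻⁶ T.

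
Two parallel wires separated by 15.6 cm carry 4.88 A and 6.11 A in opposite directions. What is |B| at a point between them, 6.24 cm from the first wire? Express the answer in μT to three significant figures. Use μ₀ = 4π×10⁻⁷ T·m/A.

Each long wire gives B = μ₀I/(2πd). Distances are d₁ = 0.0624 m and d₂ = 0.0936 m.
B₁ = 1.56×10⁻⁵ T, B₂ = 1.31×10⁻⁵ T.
Between antiparallel currents both contributions point the same way, so they add. B = B₁ + B₂ = 1.56×10⁻⁵ + 1.31×10⁻⁵ = 2.87×10⁻⁵ T.

B ≈ 28.7 μT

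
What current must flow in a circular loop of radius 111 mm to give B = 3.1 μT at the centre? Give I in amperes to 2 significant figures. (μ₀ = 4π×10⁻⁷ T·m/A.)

At the centre of a circular loop B = μ₀I/(2R), so I = 2RB/μ₀.
With R = 0.111 m, I = 2 × 0.111 × 3.10×10⁻⁶ / (4π×10⁻⁷) = 0.548 A.

I ≈ 0.55 A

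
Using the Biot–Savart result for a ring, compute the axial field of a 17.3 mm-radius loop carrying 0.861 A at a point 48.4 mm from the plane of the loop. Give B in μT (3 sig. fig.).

B ≈ 1.19 μT

On the axis of a circular loop, B = μ₀IR² / [2(R²+z²)^(3/2)].
R² + z² = (0.0173)² + (0.0484)² = 0.002642 m², and (R²+z²)^(3/2) = 1.36×10⁻⁴ m³.
B = (4π×10⁻⁷ × 0.861 × 0.0002993) / (2 × 1.36×10⁻⁴) = 1.19×10⁻⁶ T.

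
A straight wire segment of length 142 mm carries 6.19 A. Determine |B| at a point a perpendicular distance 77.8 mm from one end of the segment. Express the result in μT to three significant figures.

For a finite straight segment, B = (μ₀I/4πd)(sinθ₁ + sinθ₂), where θ₁, θ₂ are the angles from the perpendicular to each end.
The perpendicular foot is at one end, so the two end-offsets along the wire are 0 and L = 0.142 m.
sinθ₁ = 0/√(0²+0.0778²) = 0.0000; sinθ₂ = 0.142/√(0.142²+0.0778²) = 0.8770.
B = (4π×10⁻⁷ × 6.19) / (4π × 0.0778) × (0.0000 + 0.8770) = 6.98×10⁻⁶ T.

B ≈ 6.98 μT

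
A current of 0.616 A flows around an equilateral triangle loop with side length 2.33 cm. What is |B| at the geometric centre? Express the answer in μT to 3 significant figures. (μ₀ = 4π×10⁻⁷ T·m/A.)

Each side is a finite straight segment at perpendicular distance d = a/(2 tan(π/3)) = 0.006726 m from the centre, with end-angles ±π/3.
One side contributes B₁ = (μ₀I/4πd)·2 sin(π/3) = 1.59×10⁻⁵ T.
All 3 sides add in the same direction: B = 3 × 1.59×10⁻⁵ = 4.76×10⁻⁵ T.

B ≈ 47.6 μT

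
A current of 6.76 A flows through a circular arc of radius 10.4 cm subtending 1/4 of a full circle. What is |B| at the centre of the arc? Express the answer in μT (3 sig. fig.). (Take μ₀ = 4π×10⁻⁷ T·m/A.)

B ≈ 10.2 μT

The Biot–Savart field of a circular arc at its centre is B = μ₀Iφ/(4πR), with φ = 1.571 rad.
B = (4π×10⁻⁷ × 6.76 × 1.571) / (4π × 0.104) = 1.02×10⁻⁵ T.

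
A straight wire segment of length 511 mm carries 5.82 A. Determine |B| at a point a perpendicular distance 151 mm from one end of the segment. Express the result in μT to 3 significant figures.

B ≈ 3.70 μT

For a finite straight segment, B = (μ₀I/4πd)(sinθ₁ + sinθ₂), where θ₁, θ₂ are the angles from the perpendicular to each end.
The perpendicular foot is at one end, so the two end-offsets along the wire are 0 and L = 0.511 m.
sinθ₁ = 0/√(0²+0.151²) = 0.0000; sinθ₂ = 0.511/√(0.511²+0.151²) = 0.9590.
B = (4π×10⁻⁷ × 5.82) / (4π × 0.151) × (0.0000 + 0.9590) = 3.70×10⁻⁶ T.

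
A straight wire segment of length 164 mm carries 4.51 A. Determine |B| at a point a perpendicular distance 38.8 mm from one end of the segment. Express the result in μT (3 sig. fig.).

B ≈ 11.3 μT

For a finite straight segment, B = (μ₀I/4πd)(sinθ₁ + sinθ₂), where θ₁, θ₂ are the angles from the perpendicular to each end.
The perpendicular foot is at one end, so the two end-offsets along the wire are 0 and L = 0.164 m.
sinθ₁ = 0/√(0²+0.0388²) = 0.0000; sinθ₂ = 0.164/√(0.164²+0.0388²) = 0.9731.
B = (4π×10⁻⁷ × 4.51) / (4π × 0.0388) × (0.0000 + 0.9731) = 1.13×10⁻⁵ T.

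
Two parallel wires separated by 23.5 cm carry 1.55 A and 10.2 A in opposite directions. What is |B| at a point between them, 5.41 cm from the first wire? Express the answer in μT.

B ≈ 17.0 μT

Each long wire gives B = μ₀I/(2πd). Distances are d₁ = 0.0541 m and d₂ = 0.1809 m.
B₁ = 5.73×10⁻⁶ T, B₂ = 1.13×10⁻⁵ T.
Between antiparallel currents both contributions point the same way, so they add. B = B₁ + B₂ = 5.73×10⁻⁶ + 1.13×10⁻⁵ = 1.70×10⁻⁵ T.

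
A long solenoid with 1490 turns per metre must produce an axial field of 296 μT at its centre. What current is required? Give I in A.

Inside a long solenoid B = μ₀nI with n = 1490 m⁻¹, so I = B/(μ₀n).
I = 2.96×10⁻⁴ / (4π×10⁻⁷ × 1490) = 0.158 A.

I ≈ 0.158 A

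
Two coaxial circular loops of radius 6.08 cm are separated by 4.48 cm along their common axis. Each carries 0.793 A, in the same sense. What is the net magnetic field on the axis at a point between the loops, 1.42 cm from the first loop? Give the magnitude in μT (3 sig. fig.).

B ≈ 13.4 μT

Each loop contributes B = μ₀IR²/[2(R²+z²)^(3/2)] on the axis, with z measured from that loop.
Loop 1 (z = 0.0142 m): B₁ = 7.57×10⁻⁶ T. Loop 2 (z = 0.0306 m): B₂ = 5.84×10⁻⁶ T.
The fields add: B = B₁ + B₂ = 1.34×10⁻⁵ T.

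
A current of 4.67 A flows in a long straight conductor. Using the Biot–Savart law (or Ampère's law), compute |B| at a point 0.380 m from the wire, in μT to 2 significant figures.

B ≈ 2.5 μT

For an infinitely long straight wire, B = μ₀I/(2πd).
B = (4π×10⁻⁷ × 4.67) / (2π × 0.38) = 2.46×10⁻⁶ T.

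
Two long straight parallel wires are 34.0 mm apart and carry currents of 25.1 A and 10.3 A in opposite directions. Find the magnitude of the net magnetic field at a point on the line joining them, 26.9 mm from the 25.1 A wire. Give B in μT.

B ≈ 477 μT

Each long wire gives B = μ₀I/(2πd). Distances are d₁ = 0.0269 m and d₂ = 0.0071 m.
B₁ = 1.87×10⁻⁴ T, B₂ = 2.90×10⁻⁴ T.
Between antiparallel currents both contributions point the same way, so they add. B = B₁ + B₂ = 1.87×10⁻⁴ + 2.90×10⁻⁴ = 4.77×10⁻⁴ T.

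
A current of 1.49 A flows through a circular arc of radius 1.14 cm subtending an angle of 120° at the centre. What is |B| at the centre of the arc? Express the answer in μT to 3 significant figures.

B ≈ 27.4 μT

The Biot–Savart field of a circular arc at its centre is B = μ₀Iφ/(4πR), with φ = 2.094 rad.
B = (4π×10⁻⁷ × 1.49 × 2.094) / (4π × 0.0114) = 2.74×10⁻⁵ T.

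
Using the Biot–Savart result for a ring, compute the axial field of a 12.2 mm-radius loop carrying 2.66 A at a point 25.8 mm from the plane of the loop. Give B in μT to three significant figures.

B ≈ 10.7 μT

On the axis of a circular loop, B = μ₀IR² / [2(R²+z²)^(3/2)].
R² + z² = (0.0122)² + (0.0258)² = 0.0008145 m², and (R²+z²)^(3/2) = 2.32×10⁻⁵ m³.
B = (4π×10⁻⁷ × 2.66 × 0.0001488) / (2 × 2.32×10⁻⁵) = 1.07×10⁻⁵ T.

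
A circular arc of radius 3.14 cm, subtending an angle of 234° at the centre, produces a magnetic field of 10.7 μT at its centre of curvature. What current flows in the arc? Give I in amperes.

For a circular arc, B = μ₀Iφ/(4πR) with φ in radians; here φ = 4.084 rad.
So I = 4πRB/(μ₀φ) = 4π × 0.0314 × 1.07×10⁻⁵ / (4π×10⁻⁷ × 4.084) = 0.823 A.

I ≈ 0.823 A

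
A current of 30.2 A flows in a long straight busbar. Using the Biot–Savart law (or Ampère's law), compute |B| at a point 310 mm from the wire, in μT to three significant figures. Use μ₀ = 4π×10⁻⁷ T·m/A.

B ≈ 19.5 μT

For an infinitely long straight wire, B = μ₀I/(2πd).
B = (4π×10⁻⁷ × 30.2) / (2π × 0.31) = 1.95×10⁻⁵ T.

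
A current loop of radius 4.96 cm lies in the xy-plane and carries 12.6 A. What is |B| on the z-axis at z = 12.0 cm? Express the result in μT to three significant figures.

B ≈ 8.90 μT

On the axis of a circular loop, B = μ₀IR² / [2(R²+z²)^(3/2)].
R² + z² = (0.0496)² + (0.12)² = 0.01686 m², and (R²+z²)^(3/2) = 2.19×10⁻³ m³.
B = (4π×10⁻⁷ × 12.6 × 0.00246) / (2 × 2.19×10⁻³) = 8.90×10⁻⁶ T.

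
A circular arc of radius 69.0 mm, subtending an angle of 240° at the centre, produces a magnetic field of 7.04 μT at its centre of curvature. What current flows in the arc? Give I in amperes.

I ≈ 1.16 A

For a circular arc, B = μ₀Iφ/(4πR) with φ in radians; here φ = 4.189 rad.
So I = 4πRB/(μ₀φ) = 4π × 0.069 × 7.04×10⁻⁶ / (4π×10⁻⁷ × 4.189) = 1.16 A.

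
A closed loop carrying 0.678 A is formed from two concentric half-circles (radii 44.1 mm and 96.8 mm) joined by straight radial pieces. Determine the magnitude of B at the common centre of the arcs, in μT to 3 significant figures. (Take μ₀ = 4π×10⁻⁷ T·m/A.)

B ≈ 2.63 μT

The radial connectors point toward the centre, so dl × r̂ = 0 and they contribute nothing.
Each semicircle gives μ₀I/(4R): inner arc 4.83×10⁻⁶ T, outer arc 2.20×10⁻⁶ T.
The two arcs carry current in opposite angular senses, so their fields oppose: B = |4.83×10⁻⁶ − 2.20×10⁻⁶| = 2.63×10⁻⁶ T.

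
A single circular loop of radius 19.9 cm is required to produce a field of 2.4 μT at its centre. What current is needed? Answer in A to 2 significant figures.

I ≈ 0.76 A

At the centre of a circular loop B = μ₀I/(2R), so I = 2RB/μ₀.
With R = 0.199 m, I = 2 × 0.199 × 2.40×10⁻⁶ / (4π×10⁻⁷) = 0.760 A.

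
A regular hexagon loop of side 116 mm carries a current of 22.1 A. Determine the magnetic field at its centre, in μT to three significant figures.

Each side is a finite straight segment at perpendicular distance d = a/(2 tan(π/6)) = 0.1005 m from the centre, with end-angles ±π/6.
One side contributes B₁ = (μ₀I/4πd)·2 sin(π/6) = 2.20×10⁻⁵ T.
All 6 sides add in the same direction: B = 6 × 2.20×10⁻⁵ = 1.32×10⁻⁴ T.

B ≈ 132 μT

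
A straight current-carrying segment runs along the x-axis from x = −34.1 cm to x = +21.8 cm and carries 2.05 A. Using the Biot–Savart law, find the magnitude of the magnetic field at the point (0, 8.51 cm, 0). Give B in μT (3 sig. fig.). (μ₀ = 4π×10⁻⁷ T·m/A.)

B ≈ 4.58 μT

For a finite straight segment, B = (μ₀I/4πd)(sinθ₁ + sinθ₂), where θ₁, θ₂ are the angles from the perpendicular to each end.
The perpendicular distance is d = 0.0851 m; the end-offsets along the wire are a = 0.341 m and b = 0.218 m.
sinθ₁ = 0.341/√(0.341²+0.0851²) = 0.9702; sinθ₂ = 0.218/√(0.218²+0.0851²) = 0.9315.
B = (4π×10⁻⁷ × 2.05) / (4π × 0.0851) × (0.9702 + 0.9315) = 4.58×10⁻⁶ T.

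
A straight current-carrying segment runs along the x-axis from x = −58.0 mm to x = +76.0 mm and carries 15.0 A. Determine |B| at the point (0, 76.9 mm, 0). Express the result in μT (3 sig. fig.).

For a finite straight segment, B = (μ₀I/4πd)(sinθ₁ + sinθ₂), where θ₁, θ₂ are the angles from the perpendicular to each end.
The perpendicular distance is d = 0.0769 m; the end-offsets along the wire are a = 0.058 m and b = 0.076 m.
sinθ₁ = 0.058/√(0.058²+0.0769²) = 0.6022; sinθ₂ = 0.076/√(0.076²+0.0769²) = 0.7029.
B = (4π×10⁻⁷ × 15.0) / (4π × 0.0769) × (0.6022 + 0.7029) = 2.55×10⁻⁵ T.

B ≈ 25.5 μT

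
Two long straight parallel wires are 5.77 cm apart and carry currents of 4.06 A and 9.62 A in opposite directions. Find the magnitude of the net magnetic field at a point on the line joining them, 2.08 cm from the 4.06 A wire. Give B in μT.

B ≈ 91.2 μT

Each long wire gives B = μ₀I/(2πd). Distances are d₁ = 0.0208 m and d₂ = 0.0369 m.
B₁ = 3.90×10⁻⁵ T, B₂ = 5.21×10⁻⁵ T.
Between antiparallel currents both contributions point the same way, so they add. B = B₁ + B₂ = 3.90×10⁻⁵ + 5.21×10⁻⁵ = 9.12×10⁻⁵ T.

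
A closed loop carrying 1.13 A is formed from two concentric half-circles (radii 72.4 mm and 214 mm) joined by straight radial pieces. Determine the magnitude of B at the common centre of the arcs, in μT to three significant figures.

The radial connectors point toward the centre, so dl × r̂ = 0 and they contribute nothing.
Each semicircle gives μ₀I/(4R): inner arc 4.90×10⁻⁶ T, outer arc 1.66×10⁻⁶ T.
The two arcs carry current in opposite angular senses, so their fields oppose: B = |4.90×10⁻⁶ − 1.66×10⁻⁶| = 3.24×10⁻⁶ T.

B ≈ 3.24 μT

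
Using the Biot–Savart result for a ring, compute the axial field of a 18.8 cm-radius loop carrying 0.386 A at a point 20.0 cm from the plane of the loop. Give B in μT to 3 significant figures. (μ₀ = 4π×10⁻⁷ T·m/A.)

On the axis of a circular loop, B = μ₀IR² / [2(R²+z²)^(3/2)].
R² + z² = (0.188)² + (0.2)² = 0.07534 m², and (R²+z²)^(3/2) = 2.07×10⁻² m³.
B = (4π×10⁻⁷ × 0.386 × 0.03534) / (2 × 2.07×10⁻²) = 4.14×10⁻⁷ T.

B ≈ 0.414 μT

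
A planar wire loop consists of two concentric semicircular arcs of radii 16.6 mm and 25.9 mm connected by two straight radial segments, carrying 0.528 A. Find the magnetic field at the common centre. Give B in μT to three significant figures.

The radial connectors point toward the centre, so dl × r̂ = 0 and they contribute nothing.
Each semicircle gives μ₀I/(4R): inner arc 9.99×10⁻⁶ T, outer arc 6.40×10⁻⁶ T.
The two arcs carry current in opposite angular senses, so their fields oppose: B = |9.99×10⁻⁶ − 6.40×10⁻⁶| = 3.59×10⁻⁶ T.

B ≈ 3.59 μT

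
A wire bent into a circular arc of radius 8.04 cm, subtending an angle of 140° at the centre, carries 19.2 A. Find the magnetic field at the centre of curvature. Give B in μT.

The Biot–Savart field of a circular arc at its centre is B = μ₀Iφ/(4πR), with φ = 2.443 rad.
B = (4π×10⁻⁷ × 19.2 × 2.443) / (4π × 0.0804) = 5.84×10⁻⁵ T.

B ≈ 58.4 μT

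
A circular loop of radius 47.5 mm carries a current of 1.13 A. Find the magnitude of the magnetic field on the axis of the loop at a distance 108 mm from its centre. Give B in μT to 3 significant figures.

On the axis of a circular loop, B = μ₀IR² / [2(R²+z²)^(3/2)].
R² + z² = (0.0475)² + (0.108)² = 0.01392 m², and (R²+z²)^(3/2) = 1.64×10⁻³ m³.
B = (4π×10⁻⁷ × 1.13 × 0.002256) / (2 × 1.64×10⁻³) = 9.75×10⁻⁷ T.

B ≈ 0.975 μT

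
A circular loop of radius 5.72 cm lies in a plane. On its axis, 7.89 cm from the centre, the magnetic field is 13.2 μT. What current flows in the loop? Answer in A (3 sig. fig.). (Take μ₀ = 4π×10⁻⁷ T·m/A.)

I ≈ 5.94 A

On the axis of a loop, B = μ₀IR²/[2(R²+z²)^(3/2)], so I = 2B(R²+z²)^(3/2)/(μ₀R²).
R² + z² = 0.003272 + 0.006225 = 0.009497 m²; raised to 3/2 gives 9.26×10⁻⁴ m³.
I = 2 × 1.32×10⁻⁵ × 9.26×10⁻⁴ / (1.26×10⁻⁶ × 0.003272) = 5.94 A.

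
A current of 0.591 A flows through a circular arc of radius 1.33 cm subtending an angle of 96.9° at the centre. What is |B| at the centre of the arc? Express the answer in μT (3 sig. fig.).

B ≈ 7.52 μT

The Biot–Savart field of a circular arc at its centre is B = μ₀Iφ/(4πR), with φ = 1.691 rad.
B = (4π×10⁻⁷ × 0.591 × 1.691) / (4π × 0.0133) = 7.52×10⁻⁶ T.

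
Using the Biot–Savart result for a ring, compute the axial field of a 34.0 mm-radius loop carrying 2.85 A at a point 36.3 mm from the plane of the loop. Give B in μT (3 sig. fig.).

On the axis of a circular loop, B = μ₀IR² / [2(R²+z²)^(3/2)].
R² + z² = (0.034)² + (0.0363)² = 0.002474 m², and (R²+z²)^(3/2) = 1.23×10⁻⁴ m³.
B = (4π×10⁻⁷ × 2.85 × 0.001156) / (2 × 1.23×10⁻⁴) = 1.68×10⁻⁵ T.

B ≈ 16.8 μT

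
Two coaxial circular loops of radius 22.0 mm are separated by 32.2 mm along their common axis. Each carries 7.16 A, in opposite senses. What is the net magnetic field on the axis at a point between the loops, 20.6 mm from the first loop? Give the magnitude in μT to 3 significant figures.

Each loop contributes B = μ₀IR²/[2(R²+z²)^(3/2)] on the axis, with z measured from that loop.
Loop 1 (z = 0.0206 m): B₁ = 7.95×10⁻⁵ T. Loop 2 (z = 0.0116 m): B₂ = 1.42×10⁻⁴ T.
The fields oppose: B = |B₁ − B₂| = 6.20×10⁻⁵ T.

B ≈ 62.0 μT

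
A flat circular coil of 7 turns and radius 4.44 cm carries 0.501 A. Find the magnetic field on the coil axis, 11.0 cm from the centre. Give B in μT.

B ≈ 2.60 μT

For an N-turn flat coil, B = Nμ₀IR²/[2(R²+z²)^(3/2)] with R = 0.0444 m, z = 0.11 m.
B = 7 × 3.72×10⁻⁷ T = 2.60×10⁻⁶ T.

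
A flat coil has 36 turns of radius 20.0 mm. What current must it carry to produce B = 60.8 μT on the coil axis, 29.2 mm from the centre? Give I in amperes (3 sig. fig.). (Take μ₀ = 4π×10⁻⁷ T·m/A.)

I ≈ 0.298 A

For an N-turn coil, B = Nμ₀IR²/[2(R²+z²)^(3/2)] with R = 0.02 m, z = 0.0292 m, so I = 2B(R²+z²)^(3/2)/(Nμ₀R²) = 2 × 6.08×10⁻⁵ × 4.43×10⁻⁵ / (36 × 4π×10⁻⁷ × 0.0004) = 0.298 A.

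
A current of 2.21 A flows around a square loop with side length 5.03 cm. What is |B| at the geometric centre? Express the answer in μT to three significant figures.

B ≈ 49.7 μT

Each side is a finite straight segment at perpendicular distance d = a/(2 tan(π/4)) = 0.02515 m from the centre, with end-angles ±π/4.
One side contributes B₁ = (μ₀I/4πd)·2 sin(π/4) = 1.24×10⁻⁵ T.
All 4 sides add in the same direction: B = 4 × 1.24×10⁻⁵ = 4.97×10⁻⁵ T.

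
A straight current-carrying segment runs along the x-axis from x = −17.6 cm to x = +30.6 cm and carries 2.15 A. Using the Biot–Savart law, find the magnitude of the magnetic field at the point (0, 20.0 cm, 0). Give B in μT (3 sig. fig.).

B ≈ 1.61 μT

For a finite straight segment, B = (μ₀I/4πd)(sinθ₁ + sinθ₂), where θ₁, θ₂ are the angles from the perpendicular to each end.
The perpendicular distance is d = 0.2 m; the end-offsets along the wire are a = 0.176 m and b = 0.306 m.
sinθ₁ = 0.176/√(0.176²+0.2²) = 0.6606; sinθ₂ = 0.306/√(0.306²+0.2²) = 0.8371.
B = (4π×10⁻⁷ × 2.15) / (4π × 0.2) × (0.6606 + 0.8371) = 1.61×10⁻⁶ T.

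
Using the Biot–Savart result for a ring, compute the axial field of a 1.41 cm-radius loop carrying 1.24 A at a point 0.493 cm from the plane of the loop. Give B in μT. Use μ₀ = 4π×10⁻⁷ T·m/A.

B ≈ 46.5 μT

On the axis of a circular loop, B = μ₀IR² / [2(R²+z²)^(3/2)].
R² + z² = (0.0141)² + (0.00493)² = 0.0002231 m², and (R²+z²)^(3/2) = 3.33×10⁻⁶ m³.
B = (4π×10⁻⁷ × 1.24 × 0.0001988) / (2 × 3.33×10⁻⁶) = 4.65×10⁻⁵ T.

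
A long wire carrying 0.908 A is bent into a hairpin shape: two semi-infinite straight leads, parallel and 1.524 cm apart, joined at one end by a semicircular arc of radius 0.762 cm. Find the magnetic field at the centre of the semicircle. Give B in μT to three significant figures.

The semicircular arc contributes B_arc = μ₀I·π/(4πR) = μ₀I/(4R) = 3.74×10⁻⁵ T.
Each semi-infinite lead is at perpendicular distance R = 0.00762 m from the centre, with the perpendicular foot at its near end, so it contributes μ₀I/(4πR); both point the same way, together 2.38×10⁻⁵ T.
Arc and leads all point the same direction: B = 3.74×10⁻⁵ + 2.38×10⁻⁵ = 6.13×10⁻⁵ T.

B ≈ 61.3 μT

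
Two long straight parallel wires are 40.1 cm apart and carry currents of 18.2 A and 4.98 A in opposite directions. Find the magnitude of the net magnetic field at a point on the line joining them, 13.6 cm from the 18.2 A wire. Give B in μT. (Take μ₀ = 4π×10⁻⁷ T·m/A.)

Each long wire gives B = μ₀I/(2πd). Distances are d₁ = 0.136 m and d₂ = 0.265 m.
B₁ = 2.68×10⁻⁵ T, B₂ = 3.76×10⁻⁶ T.
Between antiparallel currents both contributions point the same way, so they add. B = B₁ + B₂ = 2.68×10⁻⁵ + 3.76×10⁻⁶ = 3.05×10⁻⁵ T.

B ≈ 30.5 μT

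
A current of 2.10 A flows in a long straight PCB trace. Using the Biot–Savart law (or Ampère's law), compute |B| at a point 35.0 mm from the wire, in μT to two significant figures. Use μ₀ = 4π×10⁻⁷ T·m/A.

B ≈ 12 μT

For an infinitely long straight wire, B = μ₀I/(2πd).
B = (4π×10⁻⁷ × 2.10) / (2π × 0.035) = 1.20×10⁻⁵ T.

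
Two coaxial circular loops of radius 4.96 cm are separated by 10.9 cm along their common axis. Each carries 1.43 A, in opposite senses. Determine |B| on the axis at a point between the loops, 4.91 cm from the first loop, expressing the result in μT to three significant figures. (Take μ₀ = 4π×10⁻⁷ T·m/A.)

Each loop contributes B = μ₀IR²/[2(R²+z²)^(3/2)] on the axis, with z measured from that loop.
Loop 1 (z = 0.0491 m): B₁ = 6.50×10⁻⁶ T. Loop 2 (z = 0.0599 m): B₂ = 4.70×10⁻⁶ T.
The fields oppose: B = |B₁ − B₂| = 1.80×10⁻⁶ T.

B ≈ 1.80 μT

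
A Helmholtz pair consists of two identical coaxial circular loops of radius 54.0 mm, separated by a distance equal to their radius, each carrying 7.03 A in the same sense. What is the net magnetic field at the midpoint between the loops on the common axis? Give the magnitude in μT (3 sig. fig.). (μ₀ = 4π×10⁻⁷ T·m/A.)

Each loop contributes B = μ₀IR²/[2(R²+z²)^(3/2)] on the axis, with z measured from that loop.
Loop 1 (z = 0.027 m): B₁ = 5.85×10⁻⁵ T. Loop 2 (z = 0.027 m): B₂ = 5.85×10⁻⁵ T.
The fields add: B = B₁ + B₂ = 1.17×10⁻⁴ T.

B ≈ 117 μT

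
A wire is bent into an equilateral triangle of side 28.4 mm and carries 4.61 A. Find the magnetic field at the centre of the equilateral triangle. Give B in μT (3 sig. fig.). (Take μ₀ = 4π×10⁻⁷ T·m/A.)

Each side is a finite straight segment at perpendicular distance d = a/(2 tan(π/3)) = 0.008198 m from the centre, with end-angles ±π/3.
One side contributes B₁ = (μ₀I/4πd)·2 sin(π/3) = 9.74×10⁻⁵ T.
All 3 sides add in the same direction: B = 3 × 9.74×10⁻⁵ = 2.92×10⁻⁴ T.

B ≈ 292 μT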